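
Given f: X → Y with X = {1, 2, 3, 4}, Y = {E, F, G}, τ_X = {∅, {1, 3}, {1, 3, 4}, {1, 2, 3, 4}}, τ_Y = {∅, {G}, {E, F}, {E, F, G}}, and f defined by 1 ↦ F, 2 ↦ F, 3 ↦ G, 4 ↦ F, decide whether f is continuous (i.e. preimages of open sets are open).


f is NOT continuous.

Compute f^{-1}(U) for each U ∈ τ_Y:
  U = ∅: f^{-1}(U) = ∅ ∈ τ_X ✓.
  U = {G}: f^{-1}(U) = {3} ∉ τ_X ✗.
  U = {E, F}: f^{-1}(U) = {1, 2, 4} ∉ τ_X ✗.
  U = {E, F, G}: f^{-1}(U) = {1, 2, 3, 4} ∈ τ_X ✓.
Found U = {G} with f^{-1}(U) = {3} not in τ_X. Therefore f is NOT continuous.


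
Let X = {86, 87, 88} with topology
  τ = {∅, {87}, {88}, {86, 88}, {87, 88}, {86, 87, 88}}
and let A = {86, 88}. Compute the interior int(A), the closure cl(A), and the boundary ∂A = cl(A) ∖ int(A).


int(A) = {86, 88}, cl(A) = {86, 88}, ∂A = ∅.

Closed sets in (X, τ) are complements of opens:
  closed(X, τ) = {∅, {86}, {87}, {86, 87}, {86, 88}, {86, 87, 88}}.
int(A) = ⋃ {U ∈ τ : U ⊆ A}. Opens contained in A: ∅, {88}, {86, 88}.
Taking the union of these: int(A) = {86, 88}.
cl(A) = ⋂ {C closed : A ⊆ C}. Closed sets containing A: {86, 88}, {86, 87, 88}.
Intersecting these: cl(A) = {86, 88}.
∂A = cl(A) ∖ int(A) = {86, 88} ∖ {86, 88} = ∅.


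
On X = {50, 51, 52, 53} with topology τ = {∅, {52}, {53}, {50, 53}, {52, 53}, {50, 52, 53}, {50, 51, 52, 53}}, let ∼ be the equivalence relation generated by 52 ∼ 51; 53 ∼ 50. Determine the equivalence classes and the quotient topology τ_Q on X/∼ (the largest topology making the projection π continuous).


X/∼ = {[50=53], [51=52]}; |τ_Q| = 3.

Equivalence classes: [50=53], [51=52].
Quotient map π: X → X/∼ sends 50 ↦ [50=53], 51 ↦ [51=52], 52 ↦ [51=52], 53 ↦ [50=53].
For each subset V ⊆ X/∼, compute π^{-1}(V) ⊆ X and check whether π^{-1}(V) ∈ τ. V is open in τ_Q iff π^{-1}(V) ∈ τ.
  V = {}: π^{-1}(V) = ∅ ∈ τ ✓.
  V = {[50=53]}: π^{-1}(V) = {50, 53} ∈ τ ✓.
  V = {[51=52]}: π^{-1}(V) = {51, 52} ∉ τ ✗.
  V = {[50=53], [51=52]}: π^{-1}(V) = {50, 51, 52, 53} ∈ τ ✓.
Open sets in the quotient: τ_Q = {{}, {[50=53]}, {[50=53], [51=52]}} (3 elements).


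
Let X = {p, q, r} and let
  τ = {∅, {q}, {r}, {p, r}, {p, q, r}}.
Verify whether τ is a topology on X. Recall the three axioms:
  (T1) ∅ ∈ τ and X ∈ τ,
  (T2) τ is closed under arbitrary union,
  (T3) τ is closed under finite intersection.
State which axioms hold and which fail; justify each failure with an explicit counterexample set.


τ is NOT a topology on X.

Axiom (T1): ∅ ∈ τ? Yes; X ∈ τ? Yes.
Axiom (T2/T3): check pairwise unions and intersections of members of τ.
Counterexample for (T2): {q} ∪ {r} = {q, r} ∉ τ. Therefore τ is NOT a topology.


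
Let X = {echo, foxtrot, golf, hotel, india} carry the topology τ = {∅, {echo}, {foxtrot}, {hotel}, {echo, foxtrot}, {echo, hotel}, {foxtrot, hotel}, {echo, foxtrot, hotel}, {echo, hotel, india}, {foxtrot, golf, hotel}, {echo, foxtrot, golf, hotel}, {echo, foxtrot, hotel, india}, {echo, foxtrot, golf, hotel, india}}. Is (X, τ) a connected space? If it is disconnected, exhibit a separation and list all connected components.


(X, τ) is connected.

Find clopen sets (U ∈ τ with X ∖ U ∈ τ):
  U = ∅, X ∖ U = {echo, foxtrot, golf, hotel, india} — both open, so U is clopen.
  U = {echo, foxtrot, golf, hotel, india}, X ∖ U = ∅ — both open, so U is clopen.
Only trivial clopens (∅ and X) exist, so (X, τ) is connected.
Compute connected components by grouping points that agree on all clopens:
  component: {echo, foxtrot, golf, hotel, india}


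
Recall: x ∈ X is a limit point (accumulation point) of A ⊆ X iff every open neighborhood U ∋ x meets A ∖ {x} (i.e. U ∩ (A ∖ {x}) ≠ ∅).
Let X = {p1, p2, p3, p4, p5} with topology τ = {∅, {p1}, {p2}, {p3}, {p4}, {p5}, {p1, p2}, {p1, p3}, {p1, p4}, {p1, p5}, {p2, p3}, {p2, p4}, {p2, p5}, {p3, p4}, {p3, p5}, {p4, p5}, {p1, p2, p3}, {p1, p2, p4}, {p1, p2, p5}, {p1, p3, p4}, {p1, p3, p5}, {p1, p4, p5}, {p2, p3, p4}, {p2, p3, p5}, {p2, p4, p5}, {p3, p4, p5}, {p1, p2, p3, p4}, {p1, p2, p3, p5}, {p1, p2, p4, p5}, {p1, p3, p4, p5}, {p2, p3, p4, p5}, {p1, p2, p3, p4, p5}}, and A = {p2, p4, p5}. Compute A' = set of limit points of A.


A' = ∅

For each x ∈ X, list the open sets U ∈ τ with x ∈ U, then check whether U ∩ (A ∖ {x}) ≠ ∅ for every such U.
  x = p1: open {p1} ∋ x has {p1} ∩ (A ∖ {p1}) = ∅, so x is NOT a limit point.
  x = p2: open {p2} ∋ x has {p2} ∩ (A ∖ {p2}) = ∅, so x is NOT a limit point.
  x = p3: open {p3} ∋ x has {p3} ∩ (A ∖ {p3}) = ∅, so x is NOT a limit point.
  x = p4: open {p4} ∋ x has {p4} ∩ (A ∖ {p4}) = ∅, so x is NOT a limit point.
  x = p5: open {p5} ∋ x has {p5} ∩ (A ∖ {p5}) = ∅, so x is NOT a limit point.
Collecting: A' = ∅.


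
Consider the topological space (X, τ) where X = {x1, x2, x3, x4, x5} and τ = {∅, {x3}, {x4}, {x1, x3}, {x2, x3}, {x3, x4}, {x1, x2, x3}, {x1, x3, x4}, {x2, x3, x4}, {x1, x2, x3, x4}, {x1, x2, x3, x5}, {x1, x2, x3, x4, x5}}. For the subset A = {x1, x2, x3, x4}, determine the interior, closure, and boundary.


int(A) = {x1, x2, x3, x4}, cl(A) = {x1, x2, x3, x4, x5}, ∂A = {x5}.

Closed sets in (X, τ) are complements of opens:
  closed(X, τ) = {∅, {x4}, {x5}, {x1, x5}, {x2, x5}, {x4, x5}, {x1, x2, x5}, {x1, x4, x5}, {x2, x4, x5}, {x1, x2, x3, x5}, {x1, x2, x4, x5}, {x1, x2, x3, x4, x5}}.
int(A) = ⋃ {U ∈ τ : U ⊆ A}. Opens contained in A: ∅, {x3}, {x4}, {x1, x3}, {x2, x3}, {x3, x4}, {x1, x2, x3}, {x1, x3, x4}, {x2, x3, x4}, {x1, x2, x3, x4}.
Taking the union of these: int(A) = {x1, x2, x3, x4}.
cl(A) = ⋂ {C closed : A ⊆ C}. Closed sets containing A: {x1, x2, x3, x4, x5}.
Intersecting these: cl(A) = {x1, x2, x3, x4, x5}.
∂A = cl(A) ∖ int(A) = {x1, x2, x3, x4, x5} ∖ {x1, x2, x3, x4} = {x5}.


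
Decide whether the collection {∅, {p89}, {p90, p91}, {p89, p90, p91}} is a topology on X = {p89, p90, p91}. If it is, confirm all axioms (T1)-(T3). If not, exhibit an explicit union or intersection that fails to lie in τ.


τ IS a topology on X.

Axiom (T1): ∅ ∈ τ? Yes; X ∈ τ? Yes.
Axiom (T2/T3): check pairwise unions and intersections of members of τ.
All pairwise intersections and unions checked — each lies in τ. Therefore τ satisfies (T1), (T2), (T3): it IS a topology on X.


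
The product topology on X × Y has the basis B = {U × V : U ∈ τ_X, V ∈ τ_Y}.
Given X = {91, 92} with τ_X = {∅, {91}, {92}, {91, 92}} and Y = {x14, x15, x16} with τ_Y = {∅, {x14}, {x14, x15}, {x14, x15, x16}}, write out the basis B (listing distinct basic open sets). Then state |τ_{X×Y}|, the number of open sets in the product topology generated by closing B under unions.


Basis B = {∅ × ∅, {91} × {x14}, {92} × {x14}, {91} × {x14, x15}, {91, 92} × {x14}, {92} × {x14, x15}, {91} × {x14, x15, x16}, {92} × {x14, x15, x16}, {91, 92} × {x14, x15}, {91, 92} × {x14, x15, x16}}; |τ_{X×Y}| = 16.

Enumerate products U × V with U ∈ τ_X, V ∈ τ_Y (deduplicated):
  ∅ × ∅ = {} (∅)
  {91} × {x14} = {(91,x14)}
  {92} × {x14} = {(92,x14)}
  {91} × {x14, x15} = {(91,x14), (91,x15)}
  {91, 92} × {x14} = {(91,x14), (92,x14)}
  {92} × {x14, x15} = {(92,x14), (92,x15)}
  {91} × {x14, x15, x16} = {(91,x14), (91,x15), (91,x16)}
  {92} × {x14, x15, x16} = {(92,x14), (92,x15), (92,x16)}
  {91, 92} × {x14, x15} = {(91,x14), (91,x15), (92,x14), (92,x15)}
  {91, 92} × {x14, x15, x16} = {(91,x14), (91,x15), (91,x16), (92,x14), (92,x15), (92,x16)}
These 10 distinct sets form the basis B.
Close under arbitrary unions to get τ_{X×Y}; counting gives |τ_{X×Y}| = 16.


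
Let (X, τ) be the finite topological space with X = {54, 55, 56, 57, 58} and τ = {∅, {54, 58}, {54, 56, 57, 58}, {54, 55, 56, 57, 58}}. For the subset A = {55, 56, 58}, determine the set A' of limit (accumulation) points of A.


A' = {54, 55, 56, 57}

For each x ∈ X, list the open sets U ∈ τ with x ∈ U, then check whether U ∩ (A ∖ {x}) ≠ ∅ for every such U.
  x = 54: opens ∋ x are {54, 58}, {54, 56, 57, 58}, {54, 55, 56, 57, 58}; each meets A ∖ {54}, so x IS a limit point.
  x = 55: opens ∋ x are {54, 55, 56, 57, 58}; each meets A ∖ {55}, so x IS a limit point.
  x = 56: opens ∋ x are {54, 56, 57, 58}, {54, 55, 56, 57, 58}; each meets A ∖ {56}, so x IS a limit point.
  x = 57: opens ∋ x are {54, 56, 57, 58}, {54, 55, 56, 57, 58}; each meets A ∖ {57}, so x IS a limit point.
  x = 58: open {54, 58} ∋ x has {54, 58} ∩ (A ∖ {58}) = ∅, so x is NOT a limit point.
Collecting: A' = {54, 55, 56, 57}.


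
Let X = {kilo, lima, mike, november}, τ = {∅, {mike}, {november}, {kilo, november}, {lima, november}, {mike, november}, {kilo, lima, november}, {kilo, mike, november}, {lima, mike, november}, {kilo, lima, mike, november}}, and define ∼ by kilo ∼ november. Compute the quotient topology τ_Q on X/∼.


X/∼ = {[kilo=november], [lima], [mike]}; |τ_Q| = 6.

Equivalence classes: [kilo=november], [lima], [mike].
Quotient map π: X → X/∼ sends kilo ↦ [kilo=november], lima ↦ [lima], mike ↦ [mike], november ↦ [kilo=november].
For each subset V ⊆ X/∼, compute π^{-1}(V) ⊆ X and check whether π^{-1}(V) ∈ τ. V is open in τ_Q iff π^{-1}(V) ∈ τ.
  V = {}: π^{-1}(V) = ∅ ∈ τ ✓.
  V = {[kilo=november]}: π^{-1}(V) = {kilo, november} ∈ τ ✓.
  V = {[lima]}: π^{-1}(V) = {lima} ∉ τ ✗.
  V = {[kilo=november], [lima]}: π^{-1}(V) = {kilo, lima, november} ∈ τ ✓.
  V = {[mike]}: π^{-1}(V) = {mike} ∈ τ ✓.
  V = {[kilo=november], [mike]}: π^{-1}(V) = {kilo, mike, november} ∈ τ ✓.
  V = {[lima], [mike]}: π^{-1}(V) = {lima, mike} ∉ τ ✗.
  V = {[kilo=november], [lima], [mike]}: π^{-1}(V) = {kilo, lima, mike, november} ∈ τ ✓.
Open sets in the quotient: τ_Q = {{}, {[kilo=november]}, {[kilo=november], [lima]}, {[mike]}, {[kilo=november], [mike]}, {[kilo=november], [lima], [mike]}} (6 elements).


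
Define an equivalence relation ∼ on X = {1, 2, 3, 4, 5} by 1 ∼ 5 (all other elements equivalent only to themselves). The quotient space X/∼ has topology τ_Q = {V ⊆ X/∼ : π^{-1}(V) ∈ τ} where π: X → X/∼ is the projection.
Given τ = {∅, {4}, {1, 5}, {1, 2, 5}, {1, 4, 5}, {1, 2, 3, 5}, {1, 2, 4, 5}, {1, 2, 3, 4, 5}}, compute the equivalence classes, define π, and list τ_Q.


X/∼ = {[1=5], [2], [3], [4]}; |τ_Q| = 8.

Equivalence classes: [1=5], [2], [3], [4].
Quotient map π: X → X/∼ sends 1 ↦ [1=5], 2 ↦ [2], 3 ↦ [3], 4 ↦ [4], 5 ↦ [1=5].
For each subset V ⊆ X/∼, compute π^{-1}(V) ⊆ X and check whether π^{-1}(V) ∈ τ. V is open in τ_Q iff π^{-1}(V) ∈ τ.
  V = {}: π^{-1}(V) = ∅ ∈ τ ✓.
  V = {[1=5]}: π^{-1}(V) = {1, 5} ∈ τ ✓.
  V = {[2]}: π^{-1}(V) = {2} ∉ τ ✗.
  V = {[1=5], [2]}: π^{-1}(V) = {1, 2, 5} ∈ τ ✓.
  V = {[3]}: π^{-1}(V) = {3} ∉ τ ✗.
  V = {[1=5], [3]}: π^{-1}(V) = {1, 3, 5} ∉ τ ✗.
  V = {[2], [3]}: π^{-1}(V) = {2, 3} ∉ τ ✗.
  V = {[1=5], [2], [3]}: π^{-1}(V) = {1, 2, 3, 5} ∈ τ ✓.
  V = {[4]}: π^{-1}(V) = {4} ∈ τ ✓.
  V = {[1=5], [4]}: π^{-1}(V) = {1, 4, 5} ∈ τ ✓.
  V = {[2], [4]}: π^{-1}(V) = {2, 4} ∉ τ ✗.
  V = {[1=5], [2], [4]}: π^{-1}(V) = {1, 2, 4, 5} ∈ τ ✓.
  V = {[3], [4]}: π^{-1}(V) = {3, 4} ∉ τ ✗.
  V = {[1=5], [3], [4]}: π^{-1}(V) = {1, 3, 4, 5} ∉ τ ✗.
  V = {[2], [3], [4]}: π^{-1}(V) = {2, 3, 4} ∉ τ ✗.
  V = {[1=5], [2], [3], [4]}: π^{-1}(V) = {1, 2, 3, 4, 5} ∈ τ ✓.
Open sets in the quotient: τ_Q = {{}, {[1=5]}, {[1=5], [2]}, {[1=5], [2], [3]}, {[4]}, {[1=5], [4]}, {[1=5], [2], [4]}, {[1=5], [2], [3], [4]}} (8 elements).


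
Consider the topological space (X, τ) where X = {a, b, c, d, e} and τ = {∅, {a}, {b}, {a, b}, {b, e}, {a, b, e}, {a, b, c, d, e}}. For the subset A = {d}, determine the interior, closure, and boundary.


int(A) = ∅, cl(A) = {c, d}, ∂A = {c, d}.

Closed sets in (X, τ) are complements of opens:
  closed(X, τ) = {∅, {c, d}, {a, c, d}, {c, d, e}, {a, c, d, e}, {b, c, d, e}, {a, b, c, d, e}}.
int(A) = ⋃ {U ∈ τ : U ⊆ A}. Opens contained in A: ∅.
Taking the union of these: int(A) = ∅.
cl(A) = ⋂ {C closed : A ⊆ C}. Closed sets containing A: {c, d}, {a, c, d}, {c, d, e}, {a, c, d, e}, {b, c, d, e}, {a, b, c, d, e}.
Intersecting these: cl(A) = {c, d}.
∂A = cl(A) ∖ int(A) = {c, d} ∖ ∅ = {c, d}.


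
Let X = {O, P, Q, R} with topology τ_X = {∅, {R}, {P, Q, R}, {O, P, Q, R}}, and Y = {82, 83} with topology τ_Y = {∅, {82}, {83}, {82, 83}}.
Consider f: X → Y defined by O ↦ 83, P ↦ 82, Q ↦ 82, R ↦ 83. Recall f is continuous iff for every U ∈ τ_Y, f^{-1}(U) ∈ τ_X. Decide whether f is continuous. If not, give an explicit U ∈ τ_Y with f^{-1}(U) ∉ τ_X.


f is NOT continuous.

Compute f^{-1}(U) for each U ∈ τ_Y:
  U = ∅: f^{-1}(U) = ∅ ∈ τ_X ✓.
  U = {82}: f^{-1}(U) = {P, Q} ∉ τ_X ✗.
  U = {83}: f^{-1}(U) = {O, R} ∉ τ_X ✗.
  U = {82, 83}: f^{-1}(U) = {O, P, Q, R} ∈ τ_X ✓.
Found U = {82} with f^{-1}(U) = {P, Q} not in τ_X. Therefore f is NOT continuous.


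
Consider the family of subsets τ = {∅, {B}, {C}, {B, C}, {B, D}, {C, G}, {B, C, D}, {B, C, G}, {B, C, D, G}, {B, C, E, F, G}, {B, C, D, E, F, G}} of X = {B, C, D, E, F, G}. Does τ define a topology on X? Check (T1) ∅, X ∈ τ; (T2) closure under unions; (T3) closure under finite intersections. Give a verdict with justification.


τ IS a topology on X.

Axiom (T1): ∅ ∈ τ? Yes; X ∈ τ? Yes.
Axiom (T2/T3): check pairwise unions and intersections of members of τ.
All pairwise intersections and unions checked — each lies in τ. Therefore τ satisfies (T1), (T2), (T3): it IS a topology on X.


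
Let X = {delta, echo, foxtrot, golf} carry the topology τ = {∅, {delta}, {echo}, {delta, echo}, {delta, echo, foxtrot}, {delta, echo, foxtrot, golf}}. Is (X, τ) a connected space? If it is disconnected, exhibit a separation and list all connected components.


(X, τ) is connected.

Find clopen sets (U ∈ τ with X ∖ U ∈ τ):
  U = ∅, X ∖ U = {delta, echo, foxtrot, golf} — both open, so U is clopen.
  U = {delta, echo, foxtrot, golf}, X ∖ U = ∅ — both open, so U is clopen.
Only trivial clopens (∅ and X) exist, so (X, τ) is connected.
Compute connected components by grouping points that agree on all clopens:
  component: {delta, echo, foxtrot, golf}


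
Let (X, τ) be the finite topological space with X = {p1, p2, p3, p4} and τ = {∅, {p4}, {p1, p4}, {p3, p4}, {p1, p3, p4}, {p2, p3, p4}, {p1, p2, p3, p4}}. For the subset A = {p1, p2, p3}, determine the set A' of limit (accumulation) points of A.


A' = {p2}

For each x ∈ X, list the open sets U ∈ τ with x ∈ U, then check whether U ∩ (A ∖ {x}) ≠ ∅ for every such U.
  x = p1: open {p1, p4} ∋ x has {p1, p4} ∩ (A ∖ {p1}) = ∅, so x is NOT a limit point.
  x = p2: opens ∋ x are {p2, p3, p4}, {p1, p2, p3, p4}; each meets A ∖ {p2}, so x IS a limit point.
  x = p3: open {p3, p4} ∋ x has {p3, p4} ∩ (A ∖ {p3}) = ∅, so x is NOT a limit point.
  x = p4: open {p4} ∋ x has {p4} ∩ (A ∖ {p4}) = ∅, so x is NOT a limit point.
Collecting: A' = {p2}.


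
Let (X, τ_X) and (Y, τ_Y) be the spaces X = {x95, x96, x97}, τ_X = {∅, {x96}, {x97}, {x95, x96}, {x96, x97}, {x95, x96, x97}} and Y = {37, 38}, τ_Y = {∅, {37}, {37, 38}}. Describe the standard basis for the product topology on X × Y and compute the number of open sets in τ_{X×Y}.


Basis B = {∅ × ∅, {x96} × {37}, {x97} × {37}, {x95, x96} × {37}, {x96} × {37, 38}, {x96, x97} × {37}, {x97} × {37, 38}, {x95, x96, x97} × {37}, {x95, x96} × {37, 38}, {x96, x97} × {37, 38}, {x95, x96, x97} × {37, 38}}; |τ_{X×Y}| = 18.

Enumerate products U × V with U ∈ τ_X, V ∈ τ_Y (deduplicated):
  ∅ × ∅ = {} (∅)
  {x96} × {37} = {(x96,37)}
  {x97} × {37} = {(x97,37)}
  {x95, x96} × {37} = {(x95,37), (x96,37)}
  {x96} × {37, 38} = {(x96,37), (x96,38)}
  {x96, x97} × {37} = {(x96,37), (x97,37)}
  {x97} × {37, 38} = {(x97,37), (x97,38)}
  {x95, x96, x97} × {37} = {(x95,37), (x96,37), (x97,37)}
  {x95, x96} × {37, 38} = {(x95,37), (x95,38), (x96,37), (x96,38)}
  {x96, x97} × {37, 38} = {(x96,37), (x96,38), (x97,37), (x97,38)}
  {x95, x96, x97} × {37, 38} = {(x95,37), (x95,38), (x96,37), (x96,38), (x97,37), (x97,38)}
These 11 distinct sets form the basis B.
Close under arbitrary unions to get τ_{X×Y}; counting gives |τ_{X×Y}| = 18.


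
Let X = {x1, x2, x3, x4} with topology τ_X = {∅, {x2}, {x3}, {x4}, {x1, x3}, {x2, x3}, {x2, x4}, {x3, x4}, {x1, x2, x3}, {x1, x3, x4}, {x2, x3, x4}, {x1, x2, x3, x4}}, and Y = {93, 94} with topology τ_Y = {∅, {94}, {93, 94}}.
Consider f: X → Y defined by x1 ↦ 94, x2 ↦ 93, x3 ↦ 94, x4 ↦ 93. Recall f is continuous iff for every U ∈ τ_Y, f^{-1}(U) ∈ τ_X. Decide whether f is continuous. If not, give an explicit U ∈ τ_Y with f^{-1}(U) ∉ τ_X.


f IS continuous.

Compute f^{-1}(U) for each U ∈ τ_Y:
  U = ∅: f^{-1}(U) = ∅ ∈ τ_X ✓.
  U = {94}: f^{-1}(U) = {x1, x3} ∈ τ_X ✓.
  U = {93, 94}: f^{-1}(U) = {x1, x2, x3, x4} ∈ τ_X ✓.
Every preimage lies in τ_X, so f IS continuous.


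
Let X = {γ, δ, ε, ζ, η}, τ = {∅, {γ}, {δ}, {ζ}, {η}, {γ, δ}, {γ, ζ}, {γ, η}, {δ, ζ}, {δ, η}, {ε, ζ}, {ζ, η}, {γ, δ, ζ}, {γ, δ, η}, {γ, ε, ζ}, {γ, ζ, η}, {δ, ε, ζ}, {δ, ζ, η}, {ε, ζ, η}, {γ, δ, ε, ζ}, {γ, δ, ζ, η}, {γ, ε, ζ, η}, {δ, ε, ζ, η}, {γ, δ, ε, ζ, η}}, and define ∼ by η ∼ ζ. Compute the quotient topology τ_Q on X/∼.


X/∼ = {[γ], [δ], [ε], [ζ=η]}; |τ_Q| = 12.

Equivalence classes: [γ], [δ], [ε], [ζ=η].
Quotient map π: X → X/∼ sends γ ↦ [γ], δ ↦ [δ], ε ↦ [ε], ζ ↦ [ζ=η], η ↦ [ζ=η].
For each subset V ⊆ X/∼, compute π^{-1}(V) ⊆ X and check whether π^{-1}(V) ∈ τ. V is open in τ_Q iff π^{-1}(V) ∈ τ.
  V = {}: π^{-1}(V) = ∅ ∈ τ ✓.
  V = {[γ]}: π^{-1}(V) = {γ} ∈ τ ✓.
  V = {[δ]}: π^{-1}(V) = {δ} ∈ τ ✓.
  V = {[γ], [δ]}: π^{-1}(V) = {γ, δ} ∈ τ ✓.
  V = {[ε]}: π^{-1}(V) = {ε} ∉ τ ✗.
  V = {[γ], [ε]}: π^{-1}(V) = {γ, ε} ∉ τ ✗.
  V = {[δ], [ε]}: π^{-1}(V) = {δ, ε} ∉ τ ✗.
  V = {[γ], [δ], [ε]}: π^{-1}(V) = {γ, δ, ε} ∉ τ ✗.
  V = {[ζ=η]}: π^{-1}(V) = {ζ, η} ∈ τ ✓.
  V = {[γ], [ζ=η]}: π^{-1}(V) = {γ, ζ, η} ∈ τ ✓.
  V = {[δ], [ζ=η]}: π^{-1}(V) = {δ, ζ, η} ∈ τ ✓.
  V = {[γ], [δ], [ζ=η]}: π^{-1}(V) = {γ, δ, ζ, η} ∈ τ ✓.
  V = {[ε], [ζ=η]}: π^{-1}(V) = {ε, ζ, η} ∈ τ ✓.
  V = {[γ], [ε], [ζ=η]}: π^{-1}(V) = {γ, ε, ζ, η} ∈ τ ✓.
  V = {[δ], [ε], [ζ=η]}: π^{-1}(V) = {δ, ε, ζ, η} ∈ τ ✓.
  V = {[γ], [δ], [ε], [ζ=η]}: π^{-1}(V) = {γ, δ, ε, ζ, η} ∈ τ ✓.
Open sets in the quotient: τ_Q = {{}, {[γ]}, {[δ]}, {[γ], [δ]}, {[ζ=η]}, {[γ], [ζ=η]}, {[δ], [ζ=η]}, {[γ], [δ], [ζ=η]}, {[ε], [ζ=η]}, {[γ], [ε], [ζ=η]}, {[δ], [ε], [ζ=η]}, {[γ], [δ], [ε], [ζ=η]}} (12 elements).


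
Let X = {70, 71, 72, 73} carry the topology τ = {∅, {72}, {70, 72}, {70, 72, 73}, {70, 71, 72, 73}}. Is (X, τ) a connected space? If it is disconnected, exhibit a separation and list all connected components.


(X, τ) is connected.

Find clopen sets (U ∈ τ with X ∖ U ∈ τ):
  U = ∅, X ∖ U = {70, 71, 72, 73} — both open, so U is clopen.
  U = {70, 71, 72, 73}, X ∖ U = ∅ — both open, so U is clopen.
Only trivial clopens (∅ and X) exist, so (X, τ) is connected.
Compute connected components by grouping points that agree on all clopens:
  component: {70, 71, 72, 73}


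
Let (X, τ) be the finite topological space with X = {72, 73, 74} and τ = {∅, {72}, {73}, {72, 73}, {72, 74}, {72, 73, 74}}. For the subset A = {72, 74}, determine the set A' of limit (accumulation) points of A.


A' = {74}

For each x ∈ X, list the open sets U ∈ τ with x ∈ U, then check whether U ∩ (A ∖ {x}) ≠ ∅ for every such U.
  x = 72: open {72} ∋ x has {72} ∩ (A ∖ {72}) = ∅, so x is NOT a limit point.
  x = 73: open {73} ∋ x has {73} ∩ (A ∖ {73}) = ∅, so x is NOT a limit point.
  x = 74: opens ∋ x are {72, 74}, {72, 73, 74}; each meets A ∖ {74}, so x IS a limit point.
Collecting: A' = {74}.


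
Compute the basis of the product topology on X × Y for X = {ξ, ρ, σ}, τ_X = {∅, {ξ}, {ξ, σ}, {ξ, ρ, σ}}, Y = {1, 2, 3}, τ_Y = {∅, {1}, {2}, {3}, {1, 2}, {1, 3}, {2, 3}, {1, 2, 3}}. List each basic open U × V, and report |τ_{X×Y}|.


Basis B = {∅ × ∅, {ξ} × {1}, {ξ} × {2}, {ξ} × {3}, {ξ} × {1, 2}, {ξ} × {1, 3}, {ξ, σ} × {1}, {ξ} × {2, 3}, {ξ, σ} × {2}, {ξ, σ} × {3}, {ξ} × {1, 2, 3}, {ξ, ρ, σ} × {1}, {ξ, ρ, σ} × {2}, {ξ, ρ, σ} × {3}, {ξ, σ} × {1, 2}, {ξ, σ} × {1, 3}, {ξ, σ} × {2, 3}, {ξ, σ} × {1, 2, 3}, {ξ, ρ, σ} × {1, 2}, {ξ, ρ, σ} × {1, 3}, {ξ, ρ, σ} × {2, 3}, {ξ, ρ, σ} × {1, 2, 3}}; |τ_{X×Y}| = 64.

Enumerate products U × V with U ∈ τ_X, V ∈ τ_Y (deduplicated):
  ∅ × ∅ = {} (∅)
  {ξ} × {1} = {(ξ,1)}
  {ξ} × {2} = {(ξ,2)}
  {ξ} × {3} = {(ξ,3)}
  {ξ} × {1, 2} = {(ξ,1), (ξ,2)}
  {ξ} × {1, 3} = {(ξ,1), (ξ,3)}
  {ξ, σ} × {1} = {(ξ,1), (σ,1)}
  {ξ} × {2, 3} = {(ξ,2), (ξ,3)}
  {ξ, σ} × {2} = {(ξ,2), (σ,2)}
  {ξ, σ} × {3} = {(ξ,3), (σ,3)}
  {ξ} × {1, 2, 3} = {(ξ,1), (ξ,2), (ξ,3)}
  {ξ, ρ, σ} × {1} = {(ξ,1), (ρ,1), (σ,1)}
  {ξ, ρ, σ} × {2} = {(ξ,2), (ρ,2), (σ,2)}
  {ξ, ρ, σ} × {3} = {(ξ,3), (ρ,3), (σ,3)}
  {ξ, σ} × {1, 2} = {(ξ,1), (ξ,2), (σ,1), (σ,2)}
  {ξ, σ} × {1, 3} = {(ξ,1), (ξ,3), (σ,1), (σ,3)}
  {ξ, σ} × {2, 3} = {(ξ,2), (ξ,3), (σ,2), (σ,3)}
  {ξ, σ} × {1, 2, 3} = {(ξ,1), (ξ,2), (ξ,3), (σ,1), (σ,2), (σ,3)}
  {ξ, ρ, σ} × {1, 2} = {(ξ,1), (ξ,2), (ρ,1), (ρ,2), (σ,1), (σ,2)}
  {ξ, ρ, σ} × {1, 3} = {(ξ,1), (ξ,3), (ρ,1), (ρ,3), (σ,1), (σ,3)}
  {ξ, ρ, σ} × {2, 3} = {(ξ,2), (ξ,3), (ρ,2), (ρ,3), (σ,2), (σ,3)}
  {ξ, ρ, σ} × {1, 2, 3} = {(ξ,1), (ξ,2), (ξ,3), (ρ,1), (ρ,2), (ρ,3), (σ,1), (σ,2), (σ,3)}
These 22 distinct sets form the basis B.
Close under arbitrary unions to get τ_{X×Y}; counting gives |τ_{X×Y}| = 64.


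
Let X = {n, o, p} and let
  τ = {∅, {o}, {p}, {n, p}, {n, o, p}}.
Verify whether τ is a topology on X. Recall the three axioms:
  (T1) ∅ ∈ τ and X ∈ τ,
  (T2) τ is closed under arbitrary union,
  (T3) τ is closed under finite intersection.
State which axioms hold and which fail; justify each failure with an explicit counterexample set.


τ is NOT a topology on X.

Axiom (T1): ∅ ∈ τ? Yes; X ∈ τ? Yes.
Axiom (T2/T3): check pairwise unions and intersections of members of τ.
Counterexample for (T2): {o} ∪ {p} = {o, p} ∉ τ. Therefore τ is NOT a topology.


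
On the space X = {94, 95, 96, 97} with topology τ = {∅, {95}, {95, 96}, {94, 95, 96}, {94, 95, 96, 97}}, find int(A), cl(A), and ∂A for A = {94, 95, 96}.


int(A) = {94, 95, 96}, cl(A) = {94, 95, 96, 97}, ∂A = {97}.

Closed sets in (X, τ) are complements of opens:
  closed(X, τ) = {∅, {97}, {94, 97}, {94, 96, 97}, {94, 95, 96, 97}}.
int(A) = ⋃ {U ∈ τ : U ⊆ A}. Opens contained in A: ∅, {95}, {95, 96}, {94, 95, 96}.
Taking the union of these: int(A) = {94, 95, 96}.
cl(A) = ⋂ {C closed : A ⊆ C}. Closed sets containing A: {94, 95, 96, 97}.
Intersecting these: cl(A) = {94, 95, 96, 97}.
∂A = cl(A) ∖ int(A) = {94, 95, 96, 97} ∖ {94, 95, 96} = {97}.


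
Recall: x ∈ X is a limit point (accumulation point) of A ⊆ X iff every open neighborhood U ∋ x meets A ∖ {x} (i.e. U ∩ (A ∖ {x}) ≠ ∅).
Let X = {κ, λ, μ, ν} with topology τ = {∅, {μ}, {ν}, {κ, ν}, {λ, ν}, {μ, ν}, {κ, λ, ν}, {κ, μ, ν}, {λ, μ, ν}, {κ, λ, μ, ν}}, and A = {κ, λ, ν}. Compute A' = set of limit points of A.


A' = {κ, λ}

For each x ∈ X, list the open sets U ∈ τ with x ∈ U, then check whether U ∩ (A ∖ {x}) ≠ ∅ for every such U.
  x = κ: opens ∋ x are {κ, ν}, {κ, λ, ν}, {κ, μ, ν}, {κ, λ, μ, ν}; each meets A ∖ {κ}, so x IS a limit point.
  x = λ: opens ∋ x are {λ, ν}, {κ, λ, ν}, {λ, μ, ν}, {κ, λ, μ, ν}; each meets A ∖ {λ}, so x IS a limit point.
  x = μ: open {μ} ∋ x has {μ} ∩ (A ∖ {μ}) = ∅, so x is NOT a limit point.
  x = ν: open {ν} ∋ x has {ν} ∩ (A ∖ {ν}) = ∅, so x is NOT a limit point.
Collecting: A' = {κ, λ}.


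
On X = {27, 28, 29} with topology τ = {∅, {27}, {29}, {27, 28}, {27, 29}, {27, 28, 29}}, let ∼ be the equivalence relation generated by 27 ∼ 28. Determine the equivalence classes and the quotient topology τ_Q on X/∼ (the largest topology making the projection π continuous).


X/∼ = {[27=28], [29]}; |τ_Q| = 4.

Equivalence classes: [27=28], [29].
Quotient map π: X → X/∼ sends 27 ↦ [27=28], 28 ↦ [27=28], 29 ↦ [29].
For each subset V ⊆ X/∼, compute π^{-1}(V) ⊆ X and check whether π^{-1}(V) ∈ τ. V is open in τ_Q iff π^{-1}(V) ∈ τ.
  V = {}: π^{-1}(V) = ∅ ∈ τ ✓.
  V = {[27=28]}: π^{-1}(V) = {27, 28} ∈ τ ✓.
  V = {[29]}: π^{-1}(V) = {29} ∈ τ ✓.
  V = {[27=28], [29]}: π^{-1}(V) = {27, 28, 29} ∈ τ ✓.
Open sets in the quotient: τ_Q = {{}, {[27=28]}, {[29]}, {[27=28], [29]}} (4 elements).


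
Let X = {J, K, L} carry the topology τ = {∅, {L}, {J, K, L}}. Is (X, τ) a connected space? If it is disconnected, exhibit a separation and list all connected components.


(X, τ) is connected.

Find clopen sets (U ∈ τ with X ∖ U ∈ τ):
  U = ∅, X ∖ U = {J, K, L} — both open, so U is clopen.
  U = {J, K, L}, X ∖ U = ∅ — both open, so U is clopen.
Only trivial clopens (∅ and X) exist, so (X, τ) is connected.
Compute connected components by grouping points that agree on all clopens:
  component: {J, K, L}


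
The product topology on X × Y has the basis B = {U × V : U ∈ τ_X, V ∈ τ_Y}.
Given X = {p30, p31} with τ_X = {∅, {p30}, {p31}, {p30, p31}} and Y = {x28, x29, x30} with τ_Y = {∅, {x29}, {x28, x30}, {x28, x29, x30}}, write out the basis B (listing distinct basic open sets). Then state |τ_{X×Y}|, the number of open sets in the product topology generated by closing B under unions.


Basis B = {∅ × ∅, {p30} × {x29}, {p31} × {x29}, {p30} × {x28, x30}, {p30, p31} × {x29}, {p31} × {x28, x30}, {p30} × {x28, x29, x30}, {p31} × {x28, x29, x30}, {p30, p31} × {x28, x30}, {p30, p31} × {x28, x29, x30}}; |τ_{X×Y}| = 16.

Enumerate products U × V with U ∈ τ_X, V ∈ τ_Y (deduplicated):
  ∅ × ∅ = {} (∅)
  {p30} × {x29} = {(p30,x29)}
  {p31} × {x29} = {(p31,x29)}
  {p30} × {x28, x30} = {(p30,x28), (p30,x30)}
  {p30, p31} × {x29} = {(p30,x29), (p31,x29)}
  {p31} × {x28, x30} = {(p31,x28), (p31,x30)}
  {p30} × {x28, x29, x30} = {(p30,x28), (p30,x29), (p30,x30)}
  {p31} × {x28, x29, x30} = {(p31,x28), (p31,x29), (p31,x30)}
  {p30, p31} × {x28, x30} = {(p30,x28), (p30,x30), (p31,x28), (p31,x30)}
  {p30, p31} × {x28, x29, x30} = {(p30,x28), (p30,x29), (p30,x30), (p31,x28), (p31,x29), (p31,x30)}
These 10 distinct sets form the basis B.
Close under arbitrary unions to get τ_{X×Y}; counting gives |τ_{X×Y}| = 16.


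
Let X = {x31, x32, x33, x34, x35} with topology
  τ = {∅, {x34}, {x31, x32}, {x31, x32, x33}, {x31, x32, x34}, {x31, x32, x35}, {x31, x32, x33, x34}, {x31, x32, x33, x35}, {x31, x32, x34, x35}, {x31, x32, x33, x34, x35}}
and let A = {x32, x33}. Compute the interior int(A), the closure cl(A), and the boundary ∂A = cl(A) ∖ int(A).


int(A) = ∅, cl(A) = {x31, x32, x33, x35}, ∂A = {x31, x32, x33, x35}.

Closed sets in (X, τ) are complements of opens:
  closed(X, τ) = {∅, {x33}, {x34}, {x35}, {x33, x34}, {x33, x35}, {x34, x35}, {x33, x34, x35}, {x31, x32, x33, x35}, {x31, x32, x33, x34, x35}}.
int(A) = ⋃ {U ∈ τ : U ⊆ A}. Opens contained in A: ∅.
Taking the union of these: int(A) = ∅.
cl(A) = ⋂ {C closed : A ⊆ C}. Closed sets containing A: {x31, x32, x33, x35}, {x31, x32, x33, x34, x35}.
Intersecting these: cl(A) = {x31, x32, x33, x35}.
∂A = cl(A) ∖ int(A) = {x31, x32, x33, x35} ∖ ∅ = {x31, x32, x33, x35}.


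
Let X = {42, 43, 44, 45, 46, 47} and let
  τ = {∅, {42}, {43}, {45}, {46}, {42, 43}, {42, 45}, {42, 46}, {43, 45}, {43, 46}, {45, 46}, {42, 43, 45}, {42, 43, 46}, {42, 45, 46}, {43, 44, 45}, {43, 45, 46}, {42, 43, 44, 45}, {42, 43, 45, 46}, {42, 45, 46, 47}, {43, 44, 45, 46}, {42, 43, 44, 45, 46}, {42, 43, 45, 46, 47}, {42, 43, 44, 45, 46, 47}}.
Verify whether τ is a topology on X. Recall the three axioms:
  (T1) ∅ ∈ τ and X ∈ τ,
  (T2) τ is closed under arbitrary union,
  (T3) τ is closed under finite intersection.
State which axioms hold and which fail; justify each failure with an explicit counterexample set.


τ IS a topology on X.

Axiom (T1): ∅ ∈ τ? Yes; X ∈ τ? Yes.
Axiom (T2/T3): check pairwise unions and intersections of members of τ.
All pairwise intersections and unions checked — each lies in τ. Therefore τ satisfies (T1), (T2), (T3): it IS a topology on X.


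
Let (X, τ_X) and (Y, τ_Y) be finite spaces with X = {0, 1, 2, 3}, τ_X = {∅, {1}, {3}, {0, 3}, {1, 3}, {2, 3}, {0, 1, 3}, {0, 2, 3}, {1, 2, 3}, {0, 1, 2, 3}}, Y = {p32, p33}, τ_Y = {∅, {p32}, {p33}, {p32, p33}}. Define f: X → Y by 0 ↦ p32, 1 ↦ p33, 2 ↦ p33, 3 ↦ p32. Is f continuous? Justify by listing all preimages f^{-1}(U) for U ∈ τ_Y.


f is NOT continuous.

Compute f^{-1}(U) for each U ∈ τ_Y:
  U = ∅: f^{-1}(U) = ∅ ∈ τ_X ✓.
  U = {p32}: f^{-1}(U) = {0, 3} ∈ τ_X ✓.
  U = {p33}: f^{-1}(U) = {1, 2} ∉ τ_X ✗.
  U = {p32, p33}: f^{-1}(U) = {0, 1, 2, 3} ∈ τ_X ✓.
Found U = {p33} with f^{-1}(U) = {1, 2} not in τ_X. Therefore f is NOT continuous.


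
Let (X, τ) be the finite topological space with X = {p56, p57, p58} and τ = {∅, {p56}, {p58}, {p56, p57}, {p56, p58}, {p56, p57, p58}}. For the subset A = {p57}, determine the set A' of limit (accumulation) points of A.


A' = ∅

For each x ∈ X, list the open sets U ∈ τ with x ∈ U, then check whether U ∩ (A ∖ {x}) ≠ ∅ for every such U.
  x = p56: open {p56} ∋ x has {p56} ∩ (A ∖ {p56}) = ∅, so x is NOT a limit point.
  x = p57: open {p56, p57} ∋ x has {p56, p57} ∩ (A ∖ {p57}) = ∅, so x is NOT a limit point.
  x = p58: open {p58} ∋ x has {p58} ∩ (A ∖ {p58}) = ∅, so x is NOT a limit point.
Collecting: A' = ∅.


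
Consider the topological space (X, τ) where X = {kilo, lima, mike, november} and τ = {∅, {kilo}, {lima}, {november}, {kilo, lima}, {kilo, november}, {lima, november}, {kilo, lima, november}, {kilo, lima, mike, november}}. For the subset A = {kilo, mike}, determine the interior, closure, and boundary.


int(A) = {kilo}, cl(A) = {kilo, mike}, ∂A = {mike}.

Closed sets in (X, τ) are complements of opens:
  closed(X, τ) = {∅, {mike}, {kilo, mike}, {lima, mike}, {mike, november}, {kilo, lima, mike}, {kilo, mike, november}, {lima, mike, november}, {kilo, lima, mike, november}}.
int(A) = ⋃ {U ∈ τ : U ⊆ A}. Opens contained in A: ∅, {kilo}.
Taking the union of these: int(A) = {kilo}.
cl(A) = ⋂ {C closed : A ⊆ C}. Closed sets containing A: {kilo, mike}, {kilo, lima, mike}, {kilo, mike, november}, {kilo, lima, mike, november}.
Intersecting these: cl(A) = {kilo, mike}.
∂A = cl(A) ∖ int(A) = {kilo, mike} ∖ {kilo} = {mike}.


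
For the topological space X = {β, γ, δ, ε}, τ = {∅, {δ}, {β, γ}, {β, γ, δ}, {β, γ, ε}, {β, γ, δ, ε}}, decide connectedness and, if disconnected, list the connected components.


(X, τ) is disconnected; components = [{δ}, {β, γ, ε}].

Find clopen sets (U ∈ τ with X ∖ U ∈ τ):
  U = ∅, X ∖ U = {β, γ, δ, ε} — both open, so U is clopen.
  U = {δ}, X ∖ U = {β, γ, ε} — both open, so U is clopen.
  U = {β, γ, ε}, X ∖ U = {δ} — both open, so U is clopen.
  U = {β, γ, δ, ε}, X ∖ U = ∅ — both open, so U is clopen.
Nontrivial clopen(s) exist: e.g. {β, γ, ε}. So (X, τ) is disconnected.
Compute connected components by grouping points that agree on all clopens:
  component: {δ}
  component: {β, γ, ε}


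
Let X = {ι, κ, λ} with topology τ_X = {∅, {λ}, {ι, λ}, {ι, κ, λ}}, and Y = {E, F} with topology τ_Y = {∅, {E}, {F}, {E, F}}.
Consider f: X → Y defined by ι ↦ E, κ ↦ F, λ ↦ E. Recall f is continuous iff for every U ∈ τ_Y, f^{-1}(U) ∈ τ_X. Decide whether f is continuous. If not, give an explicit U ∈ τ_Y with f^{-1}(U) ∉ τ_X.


f is NOT continuous.

Compute f^{-1}(U) for each U ∈ τ_Y:
  U = ∅: f^{-1}(U) = ∅ ∈ τ_X ✓.
  U = {E}: f^{-1}(U) = {ι, λ} ∈ τ_X ✓.
  U = {F}: f^{-1}(U) = {κ} ∉ τ_X ✗.
  U = {E, F}: f^{-1}(U) = {ι, κ, λ} ∈ τ_X ✓.
Found U = {F} with f^{-1}(U) = {κ} not in τ_X. Therefore f is NOT continuous.


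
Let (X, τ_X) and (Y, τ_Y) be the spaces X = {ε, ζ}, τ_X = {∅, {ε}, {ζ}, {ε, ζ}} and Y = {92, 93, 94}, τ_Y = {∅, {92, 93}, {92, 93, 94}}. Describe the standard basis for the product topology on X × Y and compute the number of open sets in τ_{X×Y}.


Basis B = {∅ × ∅, {ε} × {92, 93}, {ζ} × {92, 93}, {ε} × {92, 93, 94}, {ζ} × {92, 93, 94}, {ε, ζ} × {92, 93}, {ε, ζ} × {92, 93, 94}}; |τ_{X×Y}| = 9.

Enumerate products U × V with U ∈ τ_X, V ∈ τ_Y (deduplicated):
  ∅ × ∅ = {} (∅)
  {ε} × {92, 93} = {(ε,92), (ε,93)}
  {ζ} × {92, 93} = {(ζ,92), (ζ,93)}
  {ε} × {92, 93, 94} = {(ε,92), (ε,93), (ε,94)}
  {ζ} × {92, 93, 94} = {(ζ,92), (ζ,93), (ζ,94)}
  {ε, ζ} × {92, 93} = {(ε,92), (ε,93), (ζ,92), (ζ,93)}
  {ε, ζ} × {92, 93, 94} = {(ε,92), (ε,93), (ε,94), (ζ,92), (ζ,93), (ζ,94)}
These 7 distinct sets form the basis B.
Close under arbitrary unions to get τ_{X×Y}; counting gives |τ_{X×Y}| = 9.


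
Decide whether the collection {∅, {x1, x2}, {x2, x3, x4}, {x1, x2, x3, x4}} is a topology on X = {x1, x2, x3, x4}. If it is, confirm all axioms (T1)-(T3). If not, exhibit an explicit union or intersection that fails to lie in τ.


τ is NOT a topology on X.

Axiom (T1): ∅ ∈ τ? Yes; X ∈ τ? Yes.
Axiom (T2/T3): check pairwise unions and intersections of members of τ.
Counterexample for (T3): {x1, x2} ∩ {x2, x3, x4} = {x2} ∉ τ. Therefore τ is NOT a topology.


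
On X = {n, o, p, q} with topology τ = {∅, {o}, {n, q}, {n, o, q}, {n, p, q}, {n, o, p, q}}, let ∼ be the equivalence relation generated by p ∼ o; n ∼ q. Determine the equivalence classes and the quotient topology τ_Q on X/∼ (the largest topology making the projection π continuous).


X/∼ = {[n=q], [o=p]}; |τ_Q| = 3.

Equivalence classes: [n=q], [o=p].
Quotient map π: X → X/∼ sends n ↦ [n=q], o ↦ [o=p], p ↦ [o=p], q ↦ [n=q].
For each subset V ⊆ X/∼, compute π^{-1}(V) ⊆ X and check whether π^{-1}(V) ∈ τ. V is open in τ_Q iff π^{-1}(V) ∈ τ.
  V = {}: π^{-1}(V) = ∅ ∈ τ ✓.
  V = {[n=q]}: π^{-1}(V) = {n, q} ∈ τ ✓.
  V = {[o=p]}: π^{-1}(V) = {o, p} ∉ τ ✗.
  V = {[n=q], [o=p]}: π^{-1}(V) = {n, o, p, q} ∈ τ ✓.
Open sets in the quotient: τ_Q = {{}, {[n=q]}, {[n=q], [o=p]}} (3 elements).


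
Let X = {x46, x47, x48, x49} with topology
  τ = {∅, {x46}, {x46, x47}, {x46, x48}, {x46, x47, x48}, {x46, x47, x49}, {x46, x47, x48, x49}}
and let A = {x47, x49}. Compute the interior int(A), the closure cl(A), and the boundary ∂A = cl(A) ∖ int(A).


int(A) = ∅, cl(A) = {x47, x49}, ∂A = {x47, x49}.

Closed sets in (X, τ) are complements of opens:
  closed(X, τ) = {∅, {x48}, {x49}, {x47, x49}, {x48, x49}, {x47, x48, x49}, {x46, x47, x48, x49}}.
int(A) = ⋃ {U ∈ τ : U ⊆ A}. Opens contained in A: ∅.
Taking the union of these: int(A) = ∅.
cl(A) = ⋂ {C closed : A ⊆ C}. Closed sets containing A: {x47, x49}, {x47, x48, x49}, {x46, x47, x48, x49}.
Intersecting these: cl(A) = {x47, x49}.
∂A = cl(A) ∖ int(A) = {x47, x49} ∖ ∅ = {x47, x49}.


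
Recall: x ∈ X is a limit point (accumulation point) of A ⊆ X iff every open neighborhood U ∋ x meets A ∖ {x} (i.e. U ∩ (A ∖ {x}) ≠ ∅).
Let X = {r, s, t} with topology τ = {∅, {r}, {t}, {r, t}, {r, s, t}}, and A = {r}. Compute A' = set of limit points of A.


A' = {s}

For each x ∈ X, list the open sets U ∈ τ with x ∈ U, then check whether U ∩ (A ∖ {x}) ≠ ∅ for every such U.
  x = r: open {r} ∋ x has {r} ∩ (A ∖ {r}) = ∅, so x is NOT a limit point.
  x = s: opens ∋ x are {r, s, t}; each meets A ∖ {s}, so x IS a limit point.
  x = t: open {t} ∋ x has {t} ∩ (A ∖ {t}) = ∅, so x is NOT a limit point.
Collecting: A' = {s}.


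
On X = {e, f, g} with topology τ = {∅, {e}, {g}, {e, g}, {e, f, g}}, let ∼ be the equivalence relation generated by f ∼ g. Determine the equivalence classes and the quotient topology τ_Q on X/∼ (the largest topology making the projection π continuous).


X/∼ = {[e], [f=g]}; |τ_Q| = 3.

Equivalence classes: [e], [f=g].
Quotient map π: X → X/∼ sends e ↦ [e], f ↦ [f=g], g ↦ [f=g].
For each subset V ⊆ X/∼, compute π^{-1}(V) ⊆ X and check whether π^{-1}(V) ∈ τ. V is open in τ_Q iff π^{-1}(V) ∈ τ.
  V = {}: π^{-1}(V) = ∅ ∈ τ ✓.
  V = {[e]}: π^{-1}(V) = {e} ∈ τ ✓.
  V = {[f=g]}: π^{-1}(V) = {f, g} ∉ τ ✗.
  V = {[e], [f=g]}: π^{-1}(V) = {e, f, g} ∈ τ ✓.
Open sets in the quotient: τ_Q = {{}, {[e]}, {[e], [f=g]}} (3 elements).


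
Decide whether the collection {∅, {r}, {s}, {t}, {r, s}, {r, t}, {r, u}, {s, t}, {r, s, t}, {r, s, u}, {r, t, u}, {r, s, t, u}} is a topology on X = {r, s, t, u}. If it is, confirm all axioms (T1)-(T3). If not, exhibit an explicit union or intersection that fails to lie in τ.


τ IS a topology on X.

Axiom (T1): ∅ ∈ τ? Yes; X ∈ τ? Yes.
Axiom (T2/T3): check pairwise unions and intersections of members of τ.
All pairwise intersections and unions checked — each lies in τ. Therefore τ satisfies (T1), (T2), (T3): it IS a topology on X.


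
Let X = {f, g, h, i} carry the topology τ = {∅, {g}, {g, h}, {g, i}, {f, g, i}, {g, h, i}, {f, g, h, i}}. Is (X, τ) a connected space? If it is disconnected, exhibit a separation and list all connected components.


(X, τ) is connected.

Find clopen sets (U ∈ τ with X ∖ U ∈ τ):
  U = ∅, X ∖ U = {f, g, h, i} — both open, so U is clopen.
  U = {f, g, h, i}, X ∖ U = ∅ — both open, so U is clopen.
Only trivial clopens (∅ and X) exist, so (X, τ) is connected.
Compute connected components by grouping points that agree on all clopens:
  component: {f, g, h, i}


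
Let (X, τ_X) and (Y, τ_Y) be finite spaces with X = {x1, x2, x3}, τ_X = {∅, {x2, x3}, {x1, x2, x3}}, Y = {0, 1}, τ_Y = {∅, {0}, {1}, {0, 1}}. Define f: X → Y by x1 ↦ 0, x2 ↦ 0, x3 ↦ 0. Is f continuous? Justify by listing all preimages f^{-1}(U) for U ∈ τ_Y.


f IS continuous.

Compute f^{-1}(U) for each U ∈ τ_Y:
  U = ∅: f^{-1}(U) = ∅ ∈ τ_X ✓.
  U = {0}: f^{-1}(U) = {x1, x2, x3} ∈ τ_X ✓.
  U = {1}: f^{-1}(U) = ∅ ∈ τ_X ✓.
  U = {0, 1}: f^{-1}(U) = {x1, x2, x3} ∈ τ_X ✓.
Every preimage lies in τ_X, so f IS continuous.


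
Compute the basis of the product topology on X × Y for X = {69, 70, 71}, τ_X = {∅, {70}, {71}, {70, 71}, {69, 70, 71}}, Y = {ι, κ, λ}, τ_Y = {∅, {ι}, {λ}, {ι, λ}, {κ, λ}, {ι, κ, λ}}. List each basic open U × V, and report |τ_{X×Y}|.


Basis B = {∅ × ∅, {70} × {ι}, {70} × {λ}, {71} × {ι}, {71} × {λ}, {70} × {ι, λ}, {70, 71} × {ι}, {70} × {κ, λ}, {70, 71} × {λ}, {71} × {ι, λ}, {71} × {κ, λ}, {69, 70, 71} × {ι}, {69, 70, 71} × {λ}, {70} × {ι, κ, λ}, {71} × {ι, κ, λ}, {70, 71} × {ι, λ}, {70, 71} × {κ, λ}, {69, 70, 71} × {ι, λ}, {69, 70, 71} × {κ, λ}, {70, 71} × {ι, κ, λ}, {69, 70, 71} × {ι, κ, λ}}; |τ_{X×Y}| = 70.

Enumerate products U × V with U ∈ τ_X, V ∈ τ_Y (deduplicated):
  ∅ × ∅ = {} (∅)
  {70} × {ι} = {(70,ι)}
  {70} × {λ} = {(70,λ)}
  {71} × {ι} = {(71,ι)}
  {71} × {λ} = {(71,λ)}
  {70} × {ι, λ} = {(70,ι), (70,λ)}
  {70, 71} × {ι} = {(70,ι), (71,ι)}
  {70} × {κ, λ} = {(70,κ), (70,λ)}
  {70, 71} × {λ} = {(70,λ), (71,λ)}
  {71} × {ι, λ} = {(71,ι), (71,λ)}
  {71} × {κ, λ} = {(71,κ), (71,λ)}
  {69, 70, 71} × {ι} = {(69,ι), (70,ι), (71,ι)}
  {69, 70, 71} × {λ} = {(69,λ), (70,λ), (71,λ)}
  {70} × {ι, κ, λ} = {(70,ι), (70,κ), (70,λ)}
  {71} × {ι, κ, λ} = {(71,ι), (71,κ), (71,λ)}
  {70, 71} × {ι, λ} = {(70,ι), (70,λ), (71,ι), (71,λ)}
  {70, 71} × {κ, λ} = {(70,κ), (70,λ), (71,κ), (71,λ)}
  {69, 70, 71} × {ι, λ} = {(69,ι), (69,λ), (70,ι), (70,λ), (71,ι), (71,λ)}
  {69, 70, 71} × {κ, λ} = {(69,κ), (69,λ), (70,κ), (70,λ), (71,κ), (71,λ)}
  {70, 71} × {ι, κ, λ} = {(70,ι), (70,κ), (70,λ), (71,ι), (71,κ), (71,λ)}
  {69, 70, 71} × {ι, κ, λ} = {(69,ι), (69,κ), (69,λ), (70,ι), (70,κ), (70,λ), (71,ι), (71,κ), (71,λ)}
These 21 distinct sets form the basis B.
Close under arbitrary unions to get τ_{X×Y}; counting gives |τ_{X×Y}| = 70.
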